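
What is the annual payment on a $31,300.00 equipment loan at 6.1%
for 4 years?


Formula: PMT = PV * r / (1 - (1+r)^(-n))
Denominator: 1 - (1 + 0.061)^(-4) = 0.210888
Numerator: $31,300.00 * 0.061 = 1909.3
PMT = 1909.3 / 0.210888 = $9,053.61

$9,053.61


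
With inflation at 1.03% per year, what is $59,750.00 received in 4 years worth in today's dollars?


Formula: Real value = nominal / (1 + inflation)^years
Price level: (1 + 0.0103)^4 = 1.041841
Real value = $59,750.00 / 1.041841 = $57,350.41

$57,350.41


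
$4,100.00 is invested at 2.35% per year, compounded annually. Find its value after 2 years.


Formula: FV = P * (1 + r)^n
Substituting: FV = $4,100.00 * (1 + 0.0235)^2
Growth factor: (1.0235)^2 = 1.047552
FV = $4,100.00 * 1.047552 = $4,294.96

$4,294.96


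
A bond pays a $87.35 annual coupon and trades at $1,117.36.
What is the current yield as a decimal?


Formula: Current yield = annual coupon / price
Substituting: CY = $87.35 / $1,117.36
CY = 0.078175

0.078175


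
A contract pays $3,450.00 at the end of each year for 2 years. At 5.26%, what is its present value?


Formula: PV = PMT * (1 - (1+r)^(-n)) / r
Discount factor: (1 + 0.0526)^(-2) = 0.902554
Bracket: 1 - 0.902554 = 0.097446
PV = $3,450.00 * 0.097446 / 0.0526 = $6,391.41

$6,391.41


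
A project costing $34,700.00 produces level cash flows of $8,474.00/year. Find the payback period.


Formula: Payback = investment / annual cash flow
Substituting: Payback = $34,700.00 / $8,474.00
Payback = 4.0949 years

4.0949 years


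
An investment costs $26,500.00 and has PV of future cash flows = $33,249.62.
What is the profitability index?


Formula: PI = PV(cash flows) / initial investment
Substituting: PI = $33,249.62 / $26,500.00
PI = 1.2547

1.2547


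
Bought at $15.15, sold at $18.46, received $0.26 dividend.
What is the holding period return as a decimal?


Formula: HPR = (P1 - P0 + D) / P0
Gain: $18.46 - $15.15 + $0.26 = $3.57
HPR = $3.57 / $15.15 = 0.2356

0.2356


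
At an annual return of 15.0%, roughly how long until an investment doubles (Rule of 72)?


Formula: Years ≈ 72 / r
Substituting: Years ≈ 72 / 15.0
Years ≈ 4.8

4.8 years


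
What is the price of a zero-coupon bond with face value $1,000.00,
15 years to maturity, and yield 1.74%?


Formula: Price = FV / (1 + r)^n
Substituting: Price = $1,000.00 / (1 + 0.0174)^15
Discount factor: (1.0174)^15 = 1.295317
Price = $1,000.00 / 1.295317 = $772.01

$772.01


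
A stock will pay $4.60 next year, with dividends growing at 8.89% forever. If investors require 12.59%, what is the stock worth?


Formula: P = D1 / (r - g)
Spread: r - g = 0.1259 - 0.0889 = 0.037
Substituting: P = $4.60 / 0.037
P = $124.32

$124.32


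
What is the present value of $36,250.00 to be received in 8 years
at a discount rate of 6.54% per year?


Formula: PV = FV / (1 + r)^n
Substituting: PV = $36,250.00 / (1 + 0.0654)^8
Discount factor: (1.0654)^8 = 1.659975
PV = $36,250.00 / 1.659975 = $21,837.68

$21,837.68


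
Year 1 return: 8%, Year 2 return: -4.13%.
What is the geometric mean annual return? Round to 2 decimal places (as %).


Formula: Geometric mean = ((1+r1)*(1+r2))^(1/2) - 1
Product: (1 + 0.08) * (1 + -0.0413) = 1.08 * 0.9587 = 1.035396
Square root: 1.035396^0.5 = 1.017544
Geometric mean = 1.017544 - 1 = 0.017544
As percentage: 1.75%

1.75%


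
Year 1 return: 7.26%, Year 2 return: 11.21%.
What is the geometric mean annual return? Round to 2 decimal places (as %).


Formula: Geometric mean = ((1+r1)*(1+r2))^(1/2) - 1
Product: (1 + 0.0726) * (1 + 0.1121) = 1.0726 * 1.1121 = 1.192838
Square root: 1.192838^0.5 = 1.092171
Geometric mean = 1.092171 - 1 = 0.092171
As percentage: 9.22%

9.22%


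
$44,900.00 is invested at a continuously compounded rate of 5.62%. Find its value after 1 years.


Formula: FV = P * e^(r*t)
Exponent: r*t = 0.0562 * 1 = 0.0562
e^(0.0562) = 1.057809
FV = $44,900.00 * 1.057809 = $47,495.63

$47,495.63


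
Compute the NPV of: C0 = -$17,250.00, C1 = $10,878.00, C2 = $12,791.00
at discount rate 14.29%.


Formula: NPV = C0 + C1/(1+r) + C2/(1+r)^2
Discount C1: $10,878.00 / (1 + 0.1429) = $9,517.89
Discount C2: $12,791.00 / (1 + 0.1429)^2 = $9,792.37
NPV = -$17,250.00 + $9,517.89 + $9,792.37 = $2,060.27

$2,060.27


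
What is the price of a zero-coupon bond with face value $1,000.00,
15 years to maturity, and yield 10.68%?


Formula: Price = FV / (1 + r)^n
Substituting: Price = $1,000.00 / (1 + 0.1068)^15
Discount factor: (1.1068)^15 = 4.581812
Price = $1,000.00 / 4.581812 = $218.25

$218.25


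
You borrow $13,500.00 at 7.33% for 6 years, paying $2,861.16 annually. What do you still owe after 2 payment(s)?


Formula: Balance = PV*(1+r)^k - PMT*((1+r)^k - 1)/r
Growth: (1 + 0.0733)^2 = 1.151973
Accumulated factor: ((1+r)^k - 1)/r = 2.0733
Balance = $13,500.00 * 1.151973 - $2,861.16 * 2.0733
Balance = $9,619.59

$9,619.59


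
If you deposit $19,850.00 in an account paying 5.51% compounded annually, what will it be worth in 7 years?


Formula: FV = P * (1 + r)^n
Substituting: FV = $19,850.00 * (1 + 0.0551)^7
Growth factor: (1.0551)^7 = 1.455645
FV = $19,850.00 * 1.455645 = $28,894.55

$28,894.55


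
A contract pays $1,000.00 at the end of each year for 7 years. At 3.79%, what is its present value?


Formula: PV = PMT * (1 - (1+r)^(-n)) / r
Discount factor: (1 + 0.0379)^(-7) = 0.770746
Bracket: 1 - 0.770746 = 0.229254
PV = $1,000.00 * 0.229254 / 0.0379 = $6,048.91

$6,048.91


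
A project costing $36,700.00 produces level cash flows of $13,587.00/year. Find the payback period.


Formula: Payback = investment / annual cash flow
Substituting: Payback = $36,700.00 / $13,587.00
Payback = 2.7011 years

2.7011 years


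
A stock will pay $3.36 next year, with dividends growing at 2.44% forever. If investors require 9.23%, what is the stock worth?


Formula: P = D1 / (r - g)
Spread: r - g = 0.0923 - 0.0244 = 0.0679
Substituting: P = $3.36 / 0.0679
P = $49.48

$49.48


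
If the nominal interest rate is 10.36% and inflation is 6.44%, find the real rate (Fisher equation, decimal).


Formula: (1 + r_real) = (1 + r_nom) / (1 + inflation)
Substituting: (1 + r_real) = 1.1036 / 1.0644
(1 + r_real) = 1.036828
r_real = 1.036828 - 1 = 0.036828

0.036828


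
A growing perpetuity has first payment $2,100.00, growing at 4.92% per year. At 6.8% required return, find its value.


Formula: PV = C / (r - g)
Spread: r - g = 0.068 - 0.0492 = 0.0188
Substituting: PV = $2,100.00 / 0.0188
PV = $111,702.13

$111,702.13


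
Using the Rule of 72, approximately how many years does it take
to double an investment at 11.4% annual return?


Formula: Years ≈ 72 / r
Substituting: Years ≈ 72 / 11.4
Years ≈ 6.3

6.3 years


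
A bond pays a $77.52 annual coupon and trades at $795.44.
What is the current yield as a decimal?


Formula: Current yield = annual coupon / price
Substituting: CY = $77.52 / $795.44
CY = 0.097455

0.097455


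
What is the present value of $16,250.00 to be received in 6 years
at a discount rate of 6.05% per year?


Formula: PV = FV / (1 + r)^n
Substituting: PV = $16,250.00 / (1 + 0.0605)^6
Discount factor: (1.0605)^6 = 1.422539
PV = $16,250.00 / 1.422539 = $11,423.24

$11,423.24


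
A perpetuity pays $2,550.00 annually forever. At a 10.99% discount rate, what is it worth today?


Formula: PV = C / r
Substituting: PV = $2,550.00 / 0.1099
PV = $23,202.91

$23,202.91


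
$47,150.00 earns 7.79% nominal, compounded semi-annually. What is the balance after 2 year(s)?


Formula: FV = P * (1 + r/m)^(m*t)
Period rate: r/m = 0.0779 / 2 = 0.03895
Total periods: m*t = 2 * 2 = 4
Growth factor: (1 + 0.03895)^4 = 1.165141
FV = $47,150.00 * 1.165141 = $54,936.41

$54,936.41


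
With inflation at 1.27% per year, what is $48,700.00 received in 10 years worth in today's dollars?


Formula: Real value = nominal / (1 + inflation)^years
Price level: (1 + 0.0127)^10 = 1.134509
Real value = $48,700.00 / 1.134509 = $42,926.04

$42,926.04


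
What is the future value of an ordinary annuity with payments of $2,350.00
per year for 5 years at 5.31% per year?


Formula: FV = PMT * ((1+r)^n - 1) / r
Growth factor: (1 + 0.0531)^5 = 1.295233
Numerator: 1.295233 - 1 = 0.295233
FV = $2,350.00 * 0.295233 / 0.0531 = $13,065.89

$13,065.89


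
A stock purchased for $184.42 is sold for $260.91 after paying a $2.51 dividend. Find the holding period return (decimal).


Formula: HPR = (P1 - P0 + D) / P0
Gain: $260.91 - $184.42 + $2.51 = $79.00
HPR = $79.00 / $184.42 = 0.4284

0.4284


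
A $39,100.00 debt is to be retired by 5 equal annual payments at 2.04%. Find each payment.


Formula: PMT = PV * r / (1 - (1+r)^(-n))
Denominator: 1 - (1 + 0.0204)^(-5) = 0.096043
Numerator: $39,100.00 * 0.0204 = 797.64
PMT = 797.64 / 0.096043 = $8,305.03

$8,305.03


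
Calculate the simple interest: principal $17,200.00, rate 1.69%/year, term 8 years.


Formula: I = P * r * t
Substituting: I = $17,200.00 * 0.0169 * 8
Step: I = $17,200.00 * 0.1352
I = $2,325.44

$2,325.44


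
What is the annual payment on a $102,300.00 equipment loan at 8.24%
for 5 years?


Formula: PMT = PV * r / (1 - (1+r)^(-n))
Denominator: 1 - (1 + 0.0824)^(-5) = 0.326929
Numerator: $102,300.00 * 0.0824 = 8429.52
PMT = 8429.52 / 0.326929 = $25,783.97

$25,783.97


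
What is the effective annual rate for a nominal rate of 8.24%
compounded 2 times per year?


Formula: EAR = (1 + r/m)^m - 1
Period rate: r/m = 0.0824 / 2 = 0.0412
Compounding: (1 + 0.0412)^2 = 1.084097
EAR = 1.084097 - 1 = 0.084097

0.084097


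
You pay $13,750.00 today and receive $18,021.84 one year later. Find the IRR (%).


Formula: IRR = C1/C0 - 1
Substituting: IRR = $18,021.84 / $13,750.00 - 1
Ratio: 1.310679 - 1 = 0.310679
IRR = 31.0679%

31.0679%


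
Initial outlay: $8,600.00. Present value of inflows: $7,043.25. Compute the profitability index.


Formula: PI = PV(cash flows) / initial investment
Substituting: PI = $7,043.25 / $8,600.00
PI = 0.819

0.819


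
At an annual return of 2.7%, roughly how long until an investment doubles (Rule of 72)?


Formula: Years ≈ 72 / r
Substituting: Years ≈ 72 / 2.7
Years ≈ 26.7

26.7 years


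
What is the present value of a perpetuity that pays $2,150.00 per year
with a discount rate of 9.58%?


Formula: PV = C / r
Substituting: PV = $2,150.00 / 0.0958
PV = $22,442.59

$22,442.59


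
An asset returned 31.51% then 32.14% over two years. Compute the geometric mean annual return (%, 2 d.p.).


Formula: Geometric mean = ((1+r1)*(1+r2))^(1/2) - 1
Product: (1 + 0.3151) * (1 + 0.3214) = 1.3151 * 1.3214 = 1.737773
Square root: 1.737773^0.5 = 1.318246
Geometric mean = 1.318246 - 1 = 0.318246
As percentage: 31.82%

31.82%


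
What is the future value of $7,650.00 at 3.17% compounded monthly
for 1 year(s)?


Formula: FV = P * (1 + r/m)^(m*t)
Period rate: r/m = 0.0317 / 12 = 0.002642
Total periods: m*t = 12 * 1 = 12
Growth factor: (1 + 0.002642)^12 = 1.032165
FV = $7,650.00 * 1.032165 = $7,896.06

$7,896.06


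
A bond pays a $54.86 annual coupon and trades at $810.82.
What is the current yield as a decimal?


Formula: Current yield = annual coupon / price
Substituting: CY = $54.86 / $810.82
CY = 0.06766

0.06766


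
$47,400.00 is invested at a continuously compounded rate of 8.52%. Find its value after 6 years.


Formula: FV = P * e^(r*t)
Exponent: r*t = 0.0852 * 6 = 0.5112
e^(0.5112) = 1.667291
FV = $47,400.00 * 1.667291 = $79,029.58

$79,029.58


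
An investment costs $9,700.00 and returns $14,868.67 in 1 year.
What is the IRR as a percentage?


Formula: IRR = C1/C0 - 1
Substituting: IRR = $14,868.67 / $9,700.00 - 1
Ratio: 1.532853 - 1 = 0.532853
IRR = 53.2853%

53.2853%


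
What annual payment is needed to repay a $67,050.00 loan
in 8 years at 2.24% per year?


Formula: PMT = PV * r / (1 - (1+r)^(-n))
Denominator: 1 - (1 + 0.0224)^(-8) = 0.162407
Numerator: $67,050.00 * 0.0224 = 1501.92
PMT = 1501.92 / 0.162407 = $9,247.90

$9,247.90


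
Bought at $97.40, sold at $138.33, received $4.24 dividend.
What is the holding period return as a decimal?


Formula: HPR = (P1 - P0 + D) / P0
Gain: $138.33 - $97.40 + $4.24 = $45.17
HPR = $45.17 / $97.40 = 0.4638

0.4638


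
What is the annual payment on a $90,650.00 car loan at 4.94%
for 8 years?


Formula: PMT = PV * r / (1 - (1+r)^(-n))
Denominator: 1 - (1 + 0.0494)^(-8) = 0.320059
Numerator: $90,650.00 * 0.0494 = 4478.11
PMT = 4478.11 / 0.320059 = $13,991.53

$13,991.53


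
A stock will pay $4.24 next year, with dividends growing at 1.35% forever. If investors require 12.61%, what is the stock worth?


Formula: P = D1 / (r - g)
Spread: r - g = 0.1261 - 0.0135 = 0.1126
Substituting: P = $4.24 / 0.1126
P = $37.66

$37.66


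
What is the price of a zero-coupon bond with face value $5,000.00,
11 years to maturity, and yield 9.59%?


Formula: Price = FV / (1 + r)^n
Substituting: Price = $5,000.00 / (1 + 0.0959)^11
Discount factor: (1.0959)^11 = 2.738295
Price = $5,000.00 / 2.738295 = $1,825.95

$1,825.95


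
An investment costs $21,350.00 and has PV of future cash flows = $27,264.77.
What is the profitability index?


Formula: PI = PV(cash flows) / initial investment
Substituting: PI = $27,264.77 / $21,350.00
PI = 1.277

1.277


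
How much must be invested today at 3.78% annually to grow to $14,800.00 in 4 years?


Formula: PV = FV / (1 + r)^n
Substituting: PV = $14,800.00 / (1 + 0.0378)^4
Discount factor: (1.0378)^4 = 1.159991
PV = $14,800.00 / 1.159991 = $12,758.72

$12,758.72


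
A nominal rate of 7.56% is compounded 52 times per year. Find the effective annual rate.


Formula: EAR = (1 + r/m)^m - 1
Period rate: r/m = 0.0756 / 52 = 0.001454
Compounding: (1 + 0.001454)^52 = 1.078472
EAR = 1.078472 - 1 = 0.078472

0.078472


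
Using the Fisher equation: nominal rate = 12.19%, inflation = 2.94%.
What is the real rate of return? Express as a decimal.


Formula: (1 + r_real) = (1 + r_nom) / (1 + inflation)
Substituting: (1 + r_real) = 1.1219 / 1.0294
(1 + r_real) = 1.089858
r_real = 1.089858 - 1 = 0.089858

0.089858


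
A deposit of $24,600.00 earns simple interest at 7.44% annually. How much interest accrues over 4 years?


Formula: I = P * r * t
Substituting: I = $24,600.00 * 0.0744 * 4
Step: I = $24,600.00 * 0.2976
I = $7,320.96

$7,320.96


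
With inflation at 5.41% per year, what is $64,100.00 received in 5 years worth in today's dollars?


Formula: Real value = nominal / (1 + inflation)^years
Price level: (1 + 0.0541)^5 = 1.301395
Real value = $64,100.00 / 1.301395 = $49,254.85

$49,254.85


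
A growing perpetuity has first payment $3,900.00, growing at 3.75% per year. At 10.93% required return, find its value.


Formula: PV = C / (r - g)
Spread: r - g = 0.1093 - 0.0375 = 0.0718
Substituting: PV = $3,900.00 / 0.0718
PV = $54,317.55

$54,317.55


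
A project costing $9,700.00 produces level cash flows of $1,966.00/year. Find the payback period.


Formula: Payback = investment / annual cash flow
Substituting: Payback = $9,700.00 / $1,966.00
Payback = 4.9339 years

4.9339 years


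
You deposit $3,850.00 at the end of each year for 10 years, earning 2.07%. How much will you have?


Formula: FV = PMT * ((1+r)^n - 1) / r
Growth factor: (1 + 0.0207)^10 = 1.227386
Numerator: 1.227386 - 1 = 0.227386
FV = $3,850.00 * 0.227386 / 0.0207 = $42,291.59

$42,291.59


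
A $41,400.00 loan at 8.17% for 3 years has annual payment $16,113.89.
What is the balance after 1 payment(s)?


Formula: Balance = PV*(1+r)^k - PMT*((1+r)^k - 1)/r
Growth: (1 + 0.0817)^1 = 1.0817
Accumulated factor: ((1+r)^k - 1)/r = 1.0
Balance = $41,400.00 * 1.0817 - $16,113.89 * 1.0
Balance = $28,668.49

$28,668.49


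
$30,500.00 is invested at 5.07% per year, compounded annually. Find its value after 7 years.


Formula: FV = P * (1 + r)^n
Substituting: FV = $30,500.00 * (1 + 0.0507)^7
Growth factor: (1.0507)^7 = 1.41368
FV = $30,500.00 * 1.41368 = $43,117.24

$43,117.24


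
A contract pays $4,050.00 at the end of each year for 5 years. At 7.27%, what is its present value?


Formula: PV = PMT * (1 - (1+r)^(-n)) / r
Discount factor: (1 + 0.0727)^(-5) = 0.704058
Bracket: 1 - 0.704058 = 0.295942
PV = $4,050.00 * 0.295942 / 0.0727 = $16,486.44

$16,486.44


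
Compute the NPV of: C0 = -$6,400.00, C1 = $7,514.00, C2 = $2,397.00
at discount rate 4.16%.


Formula: NPV = C0 + C1/(1+r) + C2/(1+r)^2
Discount C1: $7,514.00 / (1 + 0.0416) = $7,213.90
Discount C2: $2,397.00 / (1 + 0.0416)^2 = $2,209.36
NPV = -$6,400.00 + $7,213.90 + $2,209.36 = $3,023.26

$3,023.26


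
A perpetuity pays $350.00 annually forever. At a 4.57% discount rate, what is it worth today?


Formula: PV = C / r
Substituting: PV = $350.00 / 0.0457
PV = $7,658.64

$7,658.64


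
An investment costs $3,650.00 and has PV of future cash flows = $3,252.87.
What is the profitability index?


Formula: PI = PV(cash flows) / initial investment
Substituting: PI = $3,252.87 / $3,650.00
PI = 0.8912

0.8912


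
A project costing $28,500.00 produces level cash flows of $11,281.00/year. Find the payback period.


Formula: Payback = investment / annual cash flow
Substituting: Payback = $28,500.00 / $11,281.00
Payback = 2.5264 years

2.5264 years


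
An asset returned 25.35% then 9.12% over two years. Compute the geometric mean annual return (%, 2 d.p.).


Formula: Geometric mean = ((1+r1)*(1+r2))^(1/2) - 1
Product: (1 + 0.2535) * (1 + 0.0912) = 1.2535 * 1.0912 = 1.367819
Square root: 1.367819^0.5 = 1.169538
Geometric mean = 1.169538 - 1 = 0.169538
As percentage: 16.95%

16.95%


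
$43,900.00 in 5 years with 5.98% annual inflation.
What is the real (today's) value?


Formula: Real value = nominal / (1 + inflation)^years
Price level: (1 + 0.0598)^5 = 1.336964
Real value = $43,900.00 / 1.336964 = $32,835.60

$32,835.60


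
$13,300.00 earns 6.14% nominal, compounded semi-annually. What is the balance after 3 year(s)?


Formula: FV = P * (1 + r/m)^(m*t)
Period rate: r/m = 0.0614 / 2 = 0.0307
Total periods: m*t = 2 * 3 = 6
Growth factor: (1 + 0.0307)^6 = 1.19893
FV = $13,300.00 * 1.19893 = $15,945.76

$15,945.76


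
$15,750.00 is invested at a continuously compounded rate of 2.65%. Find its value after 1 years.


Formula: FV = P * e^(r*t)
Exponent: r*t = 0.0265 * 1 = 0.0265
e^(0.0265) = 1.026854
FV = $15,750.00 * 1.026854 = $16,172.95

$16,172.95


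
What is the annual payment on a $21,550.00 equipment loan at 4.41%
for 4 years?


Formula: PMT = PV * r / (1 - (1+r)^(-n))
Denominator: 1 - (1 + 0.0441)^(-4) = 0.158544
Numerator: $21,550.00 * 0.0441 = 950.355
PMT = 950.355 / 0.158544 = $5,994.28

$5,994.28


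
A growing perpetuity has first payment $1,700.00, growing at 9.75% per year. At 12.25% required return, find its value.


Formula: PV = C / (r - g)
Spread: r - g = 0.1225 - 0.0975 = 0.025
Substituting: PV = $1,700.00 / 0.025
PV = $68,000.00

$68,000.00


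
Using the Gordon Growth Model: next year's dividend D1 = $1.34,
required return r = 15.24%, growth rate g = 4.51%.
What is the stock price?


Formula: P = D1 / (r - g)
Spread: r - g = 0.1524 - 0.0451 = 0.1073
Substituting: P = $1.34 / 0.1073
P = $12.49

$12.49


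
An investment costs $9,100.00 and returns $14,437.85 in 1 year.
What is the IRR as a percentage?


Formula: IRR = C1/C0 - 1
Substituting: IRR = $14,437.85 / $9,100.00 - 1
Ratio: 1.586577 - 1 = 0.586577
IRR = 58.6577%

58.6577%


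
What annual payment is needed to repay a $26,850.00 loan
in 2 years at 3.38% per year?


Formula: PMT = PV * r / (1 - (1+r)^(-n))
Denominator: 1 - (1 + 0.0338)^(-2) = 0.064321
Numerator: $26,850.00 * 0.0338 = 907.53
PMT = 907.53 / 0.064321 = $14,109.42

$14,109.42


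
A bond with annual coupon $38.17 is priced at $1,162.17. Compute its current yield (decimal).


Formula: Current yield = annual coupon / price
Substituting: CY = $38.17 / $1,162.17
CY = 0.032844

0.032844


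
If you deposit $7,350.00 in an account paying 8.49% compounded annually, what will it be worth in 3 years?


Formula: FV = P * (1 + r)^n
Substituting: FV = $7,350.00 * (1 + 0.0849)^3
Growth factor: (1.0849)^3 = 1.276936
FV = $7,350.00 * 1.276936 = $9,385.48

$9,385.48


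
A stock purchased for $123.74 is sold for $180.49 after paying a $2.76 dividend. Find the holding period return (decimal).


Formula: HPR = (P1 - P0 + D) / P0
Gain: $180.49 - $123.74 + $2.76 = $59.51
HPR = $59.51 / $123.74 = 0.4809

0.4809


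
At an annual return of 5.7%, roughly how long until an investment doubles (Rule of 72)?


Formula: Years ≈ 72 / r
Substituting: Years ≈ 72 / 5.7
Years ≈ 12.6

12.6 years


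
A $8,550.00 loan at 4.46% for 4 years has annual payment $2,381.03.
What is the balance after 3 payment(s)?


Formula: Balance = PV*(1+r)^k - PMT*((1+r)^k - 1)/r
Growth: (1 + 0.0446)^3 = 1.139856
Accumulated factor: ((1+r)^k - 1)/r = 3.135789
Balance = $8,550.00 * 1.139856 - $2,381.03 * 3.135789
Balance = $2,279.36

$2,279.36


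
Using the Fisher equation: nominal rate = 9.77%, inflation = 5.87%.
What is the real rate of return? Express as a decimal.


Formula: (1 + r_real) = (1 + r_nom) / (1 + inflation)
Substituting: (1 + r_real) = 1.0977 / 1.0587
(1 + r_real) = 1.036838
r_real = 1.036838 - 1 = 0.036838

0.036838


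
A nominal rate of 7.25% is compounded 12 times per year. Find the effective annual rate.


Formula: EAR = (1 + r/m)^m - 1
Period rate: r/m = 0.0725 / 12 = 0.006042
Compounding: (1 + 0.006042)^12 = 1.074958
EAR = 1.074958 - 1 = 0.074958

0.074958


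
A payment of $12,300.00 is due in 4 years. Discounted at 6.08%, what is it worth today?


Formula: PV = FV / (1 + r)^n
Substituting: PV = $12,300.00 / (1 + 0.0608)^4
Discount factor: (1.0608)^4 = 1.266293
PV = $12,300.00 / 1.266293 = $9,713.40

$9,713.40


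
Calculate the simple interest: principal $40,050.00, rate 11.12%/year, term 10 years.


Formula: I = P * r * t
Substituting: I = $40,050.00 * 0.1112 * 10
Step: I = $40,050.00 * 1.112
I = $44,535.60

$44,535.60


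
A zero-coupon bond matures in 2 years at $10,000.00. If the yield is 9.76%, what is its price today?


Formula: Price = FV / (1 + r)^n
Substituting: Price = $10,000.00 / (1 + 0.0976)^2
Discount factor: (1.0976)^2 = 1.204726
Price = $10,000.00 / 1.204726 = $8,300.64

$8,300.64


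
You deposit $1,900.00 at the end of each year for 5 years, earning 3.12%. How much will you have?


Formula: FV = PMT * ((1+r)^n - 1) / r
Growth factor: (1 + 0.0312)^5 = 1.166043
Numerator: 1.166043 - 1 = 0.166043
FV = $1,900.00 * 0.166043 / 0.0312 = $10,111.59

$10,111.59


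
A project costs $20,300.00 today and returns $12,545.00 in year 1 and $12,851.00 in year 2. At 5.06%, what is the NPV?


Formula: NPV = C0 + C1/(1+r) + C2/(1+r)^2
Discount C1: $12,545.00 / (1 + 0.0506) = $11,940.80
Discount C2: $12,851.00 / (1 + 0.0506)^2 = $11,642.93
NPV = -$20,300.00 + $11,940.80 + $11,642.93 = $3,283.72

$3,283.72


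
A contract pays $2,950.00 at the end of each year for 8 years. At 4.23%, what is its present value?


Formula: PV = PMT * (1 - (1+r)^(-n)) / r
Discount factor: (1 + 0.0423)^(-8) = 0.71789
Bracket: 1 - 0.71789 = 0.28211
PV = $2,950.00 * 0.28211 / 0.0423 = $19,674.32

$19,674.32


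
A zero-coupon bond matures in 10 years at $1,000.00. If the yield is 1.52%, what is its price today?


Formula: Price = FV / (1 + r)^n
Substituting: Price = $1,000.00 / (1 + 0.0152)^10
Discount factor: (1.0152)^10 = 1.16283
Price = $1,000.00 / 1.16283 = $859.97

$859.97


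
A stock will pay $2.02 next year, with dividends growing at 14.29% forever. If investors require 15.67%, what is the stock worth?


Formula: P = D1 / (r - g)
Spread: r - g = 0.1567 - 0.1429 = 0.0138
Substituting: P = $2.02 / 0.0138
P = $146.38

$146.38


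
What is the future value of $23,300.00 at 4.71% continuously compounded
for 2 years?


Formula: FV = P * e^(r*t)
Exponent: r*t = 0.0471 * 2 = 0.0942
e^(0.0942) = 1.098779
FV = $23,300.00 * 1.098779 = $25,601.56

$25,601.56


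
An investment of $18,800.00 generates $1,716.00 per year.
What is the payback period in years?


Formula: Payback = investment / annual cash flow
Substituting: Payback = $18,800.00 / $1,716.00
Payback = 10.9557 years

10.9557 years


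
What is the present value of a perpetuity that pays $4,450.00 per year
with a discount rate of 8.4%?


Formula: PV = C / r
Substituting: PV = $4,450.00 / 0.084
PV = $52,976.19

$52,976.19


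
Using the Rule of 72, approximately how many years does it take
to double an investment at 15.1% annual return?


Formula: Years ≈ 72 / r
Substituting: Years ≈ 72 / 15.1
Years ≈ 4.8

4.8 years


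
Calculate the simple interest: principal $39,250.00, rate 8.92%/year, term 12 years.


Formula: I = P * r * t
Substituting: I = $39,250.00 * 0.0892 * 12
Step: I = $39,250.00 * 1.0704
I = $42,013.20

$42,013.20


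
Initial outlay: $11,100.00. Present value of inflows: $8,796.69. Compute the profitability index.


Formula: PI = PV(cash flows) / initial investment
Substituting: PI = $8,796.69 / $11,100.00
PI = 0.7925

0.7925


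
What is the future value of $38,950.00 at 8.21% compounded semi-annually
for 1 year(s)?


Formula: FV = P * (1 + r/m)^(m*t)
Period rate: r/m = 0.0821 / 2 = 0.04105
Total periods: m*t = 2 * 1 = 2
Growth factor: (1 + 0.04105)^2 = 1.083785
FV = $38,950.00 * 1.083785 = $42,213.43

$42,213.43


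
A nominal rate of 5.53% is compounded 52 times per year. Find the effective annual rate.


Formula: EAR = (1 + r/m)^m - 1
Period rate: r/m = 0.0553 / 52 = 0.001063
Compounding: (1 + 0.001063)^52 = 1.056827
EAR = 1.056827 - 1 = 0.056827

0.056827


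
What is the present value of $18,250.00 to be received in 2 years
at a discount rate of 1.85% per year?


Formula: PV = FV / (1 + r)^n
Substituting: PV = $18,250.00 / (1 + 0.0185)^2
Discount factor: (1.0185)^2 = 1.037342
PV = $18,250.00 / 1.037342 = $17,593.04

$17,593.04


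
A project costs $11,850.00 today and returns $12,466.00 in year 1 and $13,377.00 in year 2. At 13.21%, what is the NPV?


Formula: NPV = C0 + C1/(1+r) + C2/(1+r)^2
Discount C1: $12,466.00 / (1 + 0.1321) = $11,011.39
Discount C2: $13,377.00 / (1 + 0.1321)^2 = $10,437.32
NPV = -$11,850.00 + $11,011.39 + $10,437.32 = $9,598.72

$9,598.72


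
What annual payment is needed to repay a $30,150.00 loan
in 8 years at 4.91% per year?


Formula: PMT = PV * r / (1 - (1+r)^(-n))
Denominator: 1 - (1 + 0.0491)^(-8) = 0.318502
Numerator: $30,150.00 * 0.0491 = 1480.365
PMT = 1480.365 / 0.318502 = $4,647.91

$4,647.91


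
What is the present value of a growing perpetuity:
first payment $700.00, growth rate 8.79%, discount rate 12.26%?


Formula: PV = C / (r - g)
Spread: r - g = 0.1226 - 0.0879 = 0.0347
Substituting: PV = $700.00 / 0.0347
PV = $20,172.91

$20,172.91


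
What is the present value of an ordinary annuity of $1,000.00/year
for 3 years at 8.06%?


Formula: PV = PMT * (1 - (1+r)^(-n)) / r
Discount factor: (1 + 0.0806)^(-3) = 0.792511
Bracket: 1 - 0.792511 = 0.207489
PV = $1,000.00 * 0.207489 / 0.0806 = $2,574.31

$2,574.31


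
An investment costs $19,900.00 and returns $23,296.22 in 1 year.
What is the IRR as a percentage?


Formula: IRR = C1/C0 - 1
Substituting: IRR = $23,296.22 / $19,900.00 - 1
Ratio: 1.170664 - 1 = 0.170664
IRR = 17.0664%

17.0664%


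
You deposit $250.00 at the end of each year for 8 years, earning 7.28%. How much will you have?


Formula: FV = PMT * ((1+r)^n - 1) / r
Growth factor: (1 + 0.0728)^8 = 1.754487
Numerator: 1.754487 - 1 = 0.754487
FV = $250.00 * 0.754487 / 0.0728 = $2,590.96

$2,590.96


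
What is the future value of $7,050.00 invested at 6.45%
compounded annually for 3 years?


Formula: FV = P * (1 + r)^n
Substituting: FV = $7,050.00 * (1 + 0.0645)^3
Growth factor: (1.0645)^3 = 1.206249
FV = $7,050.00 * 1.206249 = $8,504.06

$8,504.06


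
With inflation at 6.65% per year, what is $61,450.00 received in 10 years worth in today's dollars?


Formula: Real value = nominal / (1 + inflation)^years
Price level: (1 + 0.0665)^10 = 1.903744
Real value = $61,450.00 / 1.903744 = $32,278.50

$32,278.50


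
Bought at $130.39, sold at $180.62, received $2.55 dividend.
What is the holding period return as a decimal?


Formula: HPR = (P1 - P0 + D) / P0
Gain: $180.62 - $130.39 + $2.55 = $52.78
HPR = $52.78 / $130.39 = 0.4048

0.4048


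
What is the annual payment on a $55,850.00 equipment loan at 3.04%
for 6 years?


Formula: PMT = PV * r / (1 - (1+r)^(-n))
Denominator: 1 - (1 + 0.0304)^(-6) = 0.164465
Numerator: $55,850.00 * 0.0304 = 1697.84
PMT = 1697.84 / 0.164465 = $10,323.44

$10,323.44


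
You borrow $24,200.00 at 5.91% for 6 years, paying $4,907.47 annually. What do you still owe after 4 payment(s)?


Formula: Balance = PV*(1+r)^k - PMT*((1+r)^k - 1)/r
Growth: (1 + 0.0591)^4 = 1.258195
Accumulated factor: ((1+r)^k - 1)/r = 4.368778
Balance = $24,200.00 * 1.258195 - $4,907.47 * 4.368778
Balance = $9,008.67

$9,008.67


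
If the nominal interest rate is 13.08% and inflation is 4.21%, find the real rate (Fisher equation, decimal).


Formula: (1 + r_real) = (1 + r_nom) / (1 + inflation)
Substituting: (1 + r_real) = 1.1308 / 1.0421
(1 + r_real) = 1.085117
r_real = 1.085117 - 1 = 0.085117

0.085117


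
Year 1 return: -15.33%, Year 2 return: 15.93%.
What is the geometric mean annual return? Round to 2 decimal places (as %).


Formula: Geometric mean = ((1+r1)*(1+r2))^(1/2) - 1
Product: (1 + -0.1533) * (1 + 0.1593) = 0.8467 * 1.1593 = 0.981579
Square root: 0.981579^0.5 = 0.990747
Geometric mean = 0.990747 - 1 = -0.009253
As percentage: -0.93%

-0.93%


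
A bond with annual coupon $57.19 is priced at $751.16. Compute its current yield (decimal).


Formula: Current yield = annual coupon / price
Substituting: CY = $57.19 / $751.16
CY = 0.076136

0.076136


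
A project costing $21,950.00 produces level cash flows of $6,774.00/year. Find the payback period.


Formula: Payback = investment / annual cash flow
Substituting: Payback = $21,950.00 / $6,774.00
Payback = 3.2403 years

3.2403 years


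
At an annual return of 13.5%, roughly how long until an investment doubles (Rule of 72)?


Formula: Years ≈ 72 / r
Substituting: Years ≈ 72 / 13.5
Years ≈ 5.3

5.3 years


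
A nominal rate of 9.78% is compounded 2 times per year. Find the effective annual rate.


Formula: EAR = (1 + r/m)^m - 1
Period rate: r/m = 0.0978 / 2 = 0.0489
Compounding: (1 + 0.0489)^2 = 1.100191
EAR = 1.100191 - 1 = 0.100191

0.100191


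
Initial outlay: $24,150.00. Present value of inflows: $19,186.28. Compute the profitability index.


Formula: PI = PV(cash flows) / initial investment
Substituting: PI = $19,186.28 / $24,150.00
PI = 0.7945

0.7945


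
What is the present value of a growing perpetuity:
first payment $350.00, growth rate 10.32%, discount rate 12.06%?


Formula: PV = C / (r - g)
Spread: r - g = 0.1206 - 0.1032 = 0.0174
Substituting: PV = $350.00 / 0.0174
PV = $20,114.94

$20,114.94


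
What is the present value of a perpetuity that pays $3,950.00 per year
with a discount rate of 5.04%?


Formula: PV = C / r
Substituting: PV = $3,950.00 / 0.0504
PV = $78,373.02

$78,373.02


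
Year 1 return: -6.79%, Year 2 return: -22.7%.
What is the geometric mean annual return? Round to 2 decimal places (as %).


Formula: Geometric mean = ((1+r1)*(1+r2))^(1/2) - 1
Product: (1 + -0.0679) * (1 + -0.227) = 0.9321 * 0.773 = 0.720513
Square root: 0.720513^0.5 = 0.848831
Geometric mean = 0.848831 - 1 = -0.151169
As percentage: -15.12%

-15.12%


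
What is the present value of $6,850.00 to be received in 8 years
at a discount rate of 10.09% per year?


Formula: PV = FV / (1 + r)^n
Substituting: PV = $6,850.00 / (1 + 0.1009)^8
Discount factor: (1.1009)^8 = 2.15766
PV = $6,850.00 / 2.15766 = $3,174.74

$3,174.74


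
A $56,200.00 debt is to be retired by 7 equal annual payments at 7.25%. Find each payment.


Formula: PMT = PV * r / (1 - (1+r)^(-n))
Denominator: 1 - (1 + 0.0725)^(-7) = 0.387341
Numerator: $56,200.00 * 0.0725 = 4074.5
PMT = 4074.5 / 0.387341 = $10,519.16

$10,519.16


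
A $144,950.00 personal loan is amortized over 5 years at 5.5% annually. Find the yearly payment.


Formula: PMT = PV * r / (1 - (1+r)^(-n))
Denominator: 1 - (1 + 0.055)^(-5) = 0.234866
Numerator: $144,950.00 * 0.055 = 7972.25
PMT = 7972.25 / 0.234866 = $33,943.87

$33,943.87


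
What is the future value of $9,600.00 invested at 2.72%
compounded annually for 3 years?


Formula: FV = P * (1 + r)^n
Substituting: FV = $9,600.00 * (1 + 0.0272)^3
Growth factor: (1.0272)^3 = 1.08384
FV = $9,600.00 * 1.08384 = $10,404.86

$10,404.86


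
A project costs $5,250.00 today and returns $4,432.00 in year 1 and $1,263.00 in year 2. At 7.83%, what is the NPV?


Formula: NPV = C0 + C1/(1+r) + C2/(1+r)^2
Discount C1: $4,432.00 / (1 + 0.0783) = $4,110.17
Discount C2: $1,263.00 / (1 + 0.0783)^2 = $1,086.24
NPV = -$5,250.00 + $4,110.17 + $1,086.24 = -$53.59

-$53.59


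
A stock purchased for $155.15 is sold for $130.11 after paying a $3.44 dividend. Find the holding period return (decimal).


Formula: HPR = (P1 - P0 + D) / P0
Gain: $130.11 - $155.15 + $3.44 = -$21.60
HPR = -$21.60 / $155.15 = -0.1392

-0.1392


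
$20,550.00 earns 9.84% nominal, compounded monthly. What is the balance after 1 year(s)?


Formula: FV = P * (1 + r/m)^(m*t)
Period rate: r/m = 0.0984 / 12 = 0.0082
Total periods: m*t = 12 * 1 = 12
Growth factor: (1 + 0.0082)^12 = 1.102961
FV = $20,550.00 * 1.102961 = $22,665.86

$22,665.86


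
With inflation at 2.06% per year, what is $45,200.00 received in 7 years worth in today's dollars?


Formula: Real value = nominal / (1 + inflation)^years
Price level: (1 + 0.0206)^7 = 1.153424
Real value = $45,200.00 / 1.153424 = $39,187.67

$39,187.67


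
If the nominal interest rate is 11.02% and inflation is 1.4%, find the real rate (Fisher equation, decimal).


Formula: (1 + r_real) = (1 + r_nom) / (1 + inflation)
Substituting: (1 + r_real) = 1.1102 / 1.014
(1 + r_real) = 1.094872
r_real = 1.094872 - 1 = 0.094872

0.094872


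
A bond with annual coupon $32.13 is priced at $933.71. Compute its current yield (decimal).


Formula: Current yield = annual coupon / price
Substituting: CY = $32.13 / $933.71
CY = 0.034411

0.034411


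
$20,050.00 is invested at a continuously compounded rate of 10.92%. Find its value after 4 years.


Formula: FV = P * e^(r*t)
Exponent: r*t = 0.1092 * 4 = 0.4368
e^(0.4368) = 1.547746
FV = $20,050.00 * 1.547746 = $31,032.32

$31,032.32


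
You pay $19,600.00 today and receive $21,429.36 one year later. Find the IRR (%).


Formula: IRR = C1/C0 - 1
Substituting: IRR = $21,429.36 / $19,600.00 - 1
Ratio: 1.093335 - 1 = 0.093335
IRR = 9.3335%

9.3335%


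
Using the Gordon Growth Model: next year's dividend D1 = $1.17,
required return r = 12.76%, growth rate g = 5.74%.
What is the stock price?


Formula: P = D1 / (r - g)
Spread: r - g = 0.1276 - 0.0574 = 0.0702
Substituting: P = $1.17 / 0.0702
P = $16.67

$16.67


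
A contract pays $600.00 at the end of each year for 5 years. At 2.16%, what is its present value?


Formula: PV = PMT * (1 - (1+r)^(-n)) / r
Discount factor: (1 + 0.0216)^(-5) = 0.89866
Bracket: 1 - 0.89866 = 0.10134
PV = $600.00 * 0.10134 / 0.0216 = $2,814.99

$2,814.99


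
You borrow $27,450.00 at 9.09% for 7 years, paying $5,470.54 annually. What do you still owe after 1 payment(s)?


Formula: Balance = PV*(1+r)^k - PMT*((1+r)^k - 1)/r
Growth: (1 + 0.0909)^1 = 1.0909
Accumulated factor: ((1+r)^k - 1)/r = 1.0
Balance = $27,450.00 * 1.0909 - $5,470.54 * 1.0
Balance = $24,474.67

$24,474.67


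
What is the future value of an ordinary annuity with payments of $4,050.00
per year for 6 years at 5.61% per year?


Formula: FV = PMT * ((1+r)^n - 1) / r
Growth factor: (1 + 0.0561)^6 = 1.387491
Numerator: 1.387491 - 1 = 0.387491
FV = $4,050.00 * 0.387491 / 0.0561 = $27,973.97

$27,973.97


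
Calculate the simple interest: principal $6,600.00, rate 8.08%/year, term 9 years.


Formula: I = P * r * t
Substituting: I = $6,600.00 * 0.0808 * 9
Step: I = $6,600.00 * 0.7272
I = $4,799.52

$4,799.52


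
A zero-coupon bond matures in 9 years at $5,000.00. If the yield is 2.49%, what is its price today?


Formula: Price = FV / (1 + r)^n
Substituting: Price = $5,000.00 / (1 + 0.0249)^9
Discount factor: (1.0249)^9 = 1.247767
Price = $5,000.00 / 1.247767 = $4,007.16

$4,007.16


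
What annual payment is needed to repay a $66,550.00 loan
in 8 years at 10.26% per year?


Formula: PMT = PV * r / (1 - (1+r)^(-n))
Denominator: 1 - (1 + 0.1026)^(-8) = 0.542221
Numerator: $66,550.00 * 0.1026 = 6828.03
PMT = 6828.03 / 0.542221 = $12,592.71

$12,592.71


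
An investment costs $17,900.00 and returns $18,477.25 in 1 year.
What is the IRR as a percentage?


Formula: IRR = C1/C0 - 1
Substituting: IRR = $18,477.25 / $17,900.00 - 1
Ratio: 1.032249 - 1 = 0.032249
IRR = 3.2249%

3.2249%


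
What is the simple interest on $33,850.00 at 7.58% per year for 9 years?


Formula: I = P * r * t
Substituting: I = $33,850.00 * 0.0758 * 9
Step: I = $33,850.00 * 0.6822
I = $23,092.47

$23,092.47


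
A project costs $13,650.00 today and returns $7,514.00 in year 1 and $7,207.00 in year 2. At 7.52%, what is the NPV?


Formula: NPV = C0 + C1/(1+r) + C2/(1+r)^2
Discount C1: $7,514.00 / (1 + 0.0752) = $6,988.47
Discount C2: $7,207.00 / (1 + 0.0752)^2 = $6,234.13
NPV = -$13,650.00 + $6,988.47 + $6,234.13 = -$427.40

-$427.40


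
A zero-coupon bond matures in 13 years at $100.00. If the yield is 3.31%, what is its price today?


Formula: Price = FV / (1 + r)^n
Substituting: Price = $100.00 / (1 + 0.0331)^13
Discount factor: (1.0331)^13 = 1.527041
Price = $100.00 / 1.527041 = $65.49

$65.49


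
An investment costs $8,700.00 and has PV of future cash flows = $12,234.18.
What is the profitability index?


Formula: PI = PV(cash flows) / initial investment
Substituting: PI = $12,234.18 / $8,700.00
PI = 1.4062

1.4062


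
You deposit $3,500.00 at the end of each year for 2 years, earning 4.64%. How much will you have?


Formula: FV = PMT * ((1+r)^n - 1) / r
Growth factor: (1 + 0.0464)^2 = 1.094953
Numerator: 1.094953 - 1 = 0.094953
FV = $3,500.00 * 0.094953 / 0.0464 = $7,162.40

$7,162.40


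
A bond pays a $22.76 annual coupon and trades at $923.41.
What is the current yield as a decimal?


Formula: Current yield = annual coupon / price
Substituting: CY = $22.76 / $923.41
CY = 0.024648

0.024648


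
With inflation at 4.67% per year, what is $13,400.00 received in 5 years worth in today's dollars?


Formula: Real value = nominal / (1 + inflation)^years
Price level: (1 + 0.0467)^5 = 1.256351
Real value = $13,400.00 / 1.256351 = $10,665.81

$10,665.81


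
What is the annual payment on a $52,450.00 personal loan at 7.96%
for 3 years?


Formula: PMT = PV * r / (1 - (1+r)^(-n))
Denominator: 1 - (1 + 0.0796)^(-3) = 0.205285
Numerator: $52,450.00 * 0.0796 = 4175.02
PMT = 4175.02 / 0.205285 = $20,337.67

$20,337.67


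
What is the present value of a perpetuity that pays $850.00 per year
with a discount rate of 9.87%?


Formula: PV = C / r
Substituting: PV = $850.00 / 0.0987
PV = $8,611.96

$8,611.96


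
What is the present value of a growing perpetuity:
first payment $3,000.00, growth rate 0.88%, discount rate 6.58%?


Formula: PV = C / (r - g)
Spread: r - g = 0.0658 - 0.0088 = 0.057
Substituting: PV = $3,000.00 / 0.057
PV = $52,631.58

$52,631.58


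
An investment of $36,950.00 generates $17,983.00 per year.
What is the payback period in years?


Formula: Payback = investment / annual cash flow
Substituting: Payback = $36,950.00 / $17,983.00
Payback = 2.0547 years

2.0547 years
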